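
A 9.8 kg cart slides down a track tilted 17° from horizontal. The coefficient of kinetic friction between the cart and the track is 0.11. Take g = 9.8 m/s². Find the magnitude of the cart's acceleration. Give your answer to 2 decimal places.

1.83 m/s²

Resolving the weight along the incline: the component pulling the cart down the slope is mg sin 17° = 9.8 × 9.8 × 0.2924 = 28.082 N, and the normal force is N = mg cos 17° = 9.8 × 9.8 × 0.9563 = 91.843 N.
Kinetic friction acts up the slope with magnitude f = μN = 0.11 × 91.843 = 10.103 N.
Net force along the incline is 28.082 − 10.103 = 17.979 N, so a = 17.979 / 9.8 = 1.8346 m/s².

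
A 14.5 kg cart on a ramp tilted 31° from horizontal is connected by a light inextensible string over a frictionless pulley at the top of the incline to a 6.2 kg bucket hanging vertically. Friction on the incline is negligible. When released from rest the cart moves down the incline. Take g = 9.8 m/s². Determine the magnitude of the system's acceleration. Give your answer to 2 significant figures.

0.60 m/s²

For the cart on the incline: the weight component along the slope is m₁g sin 31° = 14.5 × 9.8 × 0.5150 = 73.182 N and the normal force is N = m₁g cos 31° = 121.803 N.
Newton's second law for the cart (down-slope positive): 73.182 − T = 14.5 a. For the hanging bucket (upward positive): T − 6.2 × 9.8 = 6.2 a.
Adding the two equations eliminates T: 12.422 = 20.7 a, so a = 0.6001 m/s².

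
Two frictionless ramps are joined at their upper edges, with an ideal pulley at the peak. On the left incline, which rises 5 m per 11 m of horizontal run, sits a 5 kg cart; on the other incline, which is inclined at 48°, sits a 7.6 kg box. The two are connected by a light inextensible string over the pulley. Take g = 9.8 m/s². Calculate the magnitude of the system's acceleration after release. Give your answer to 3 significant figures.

Resolve each weight along its own incline: the 5 kg mass has component 5 × 9.8 × sin 24.44° = 20.276 N down its slope, and the 7.6 kg mass has 7.6 × 9.8 × sin 48° = 55.349 N down its slope.
The 7.6 kg side's 55.349 N exceeds the other side's 20.276 N, so that mass slides down and the 5 kg mass slides up. Taking that direction as positive, Newton's second law for the whole system gives 55.349 − 20.276 = (5 + 7.6) a, so a = 35.073 / 12.6 = 2.7836 m/s².

2.78 m/s²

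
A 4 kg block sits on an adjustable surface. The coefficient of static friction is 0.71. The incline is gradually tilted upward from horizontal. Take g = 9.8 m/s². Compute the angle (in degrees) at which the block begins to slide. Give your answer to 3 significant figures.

At the threshold of sliding, static friction is at its maximum μ_s N and exactly balances the weight component along the incline: mg sin θ = μ_s mg cos θ.
Hence tan θ = μ_s = 0.71, so θ = arctan(0.71) = 35.3748°.

35.4°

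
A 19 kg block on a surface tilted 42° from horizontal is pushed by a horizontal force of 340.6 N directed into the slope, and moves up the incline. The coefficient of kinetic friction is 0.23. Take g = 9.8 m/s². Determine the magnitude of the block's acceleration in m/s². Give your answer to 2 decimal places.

2.33 m/s²

The horizontal push has components F cos 42° = 340.6 × 0.7431 = 253.100 N up the incline and F sin 42° = 340.6 × 0.6691 = 227.895 N pressing into the surface.
The normal force is therefore N = mg cos 42° + F sin 42° = 138.365 + 227.895 = 366.260 N, and kinetic friction down the slope is μN = 0.23 × 366.260 = 84.240 N.
Along the incline: F cos 42° − mg sin 42° − μN = ma, so 253.100 − 124.586 − 84.240 = 19 a, giving a = 2.3302 m/s².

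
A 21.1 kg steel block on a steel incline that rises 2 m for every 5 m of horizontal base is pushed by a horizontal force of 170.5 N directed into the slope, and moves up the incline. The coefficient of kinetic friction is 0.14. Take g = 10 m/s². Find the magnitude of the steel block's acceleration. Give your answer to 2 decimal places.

2.07 m/s²

The horizontal push has components F cos 21.80° = 170.5 × 0.9285 = 158.309 N up the incline and F sin 21.80° = 170.5 × 0.3714 = 63.324 N pressing into the surface.
The normal force is therefore N = mg cos 21.80° + F sin 21.80° = 195.913 + 63.324 = 259.237 N, and kinetic friction down the slope is μN = 0.14 × 259.237 = 36.293 N.
Along the incline: F cos 21.80° − mg sin 21.80° − μN = ma, so 158.309 − 78.365 − 36.293 = 21.1 a, giving a = 2.0688 m/s².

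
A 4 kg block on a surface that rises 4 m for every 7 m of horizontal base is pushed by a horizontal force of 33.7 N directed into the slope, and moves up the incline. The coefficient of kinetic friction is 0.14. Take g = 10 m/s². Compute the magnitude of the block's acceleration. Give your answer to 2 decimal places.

The horizontal push has components F cos 29.74° = 33.7 × 0.8682 = 29.258 N up the incline and F sin 29.74° = 33.7 × 0.4961 = 16.719 N pressing into the surface.
The normal force is therefore N = mg cos 29.74° + F sin 29.74° = 34.728 + 16.719 = 51.447 N, and kinetic friction down the slope is μN = 0.14 × 51.447 = 7.203 N.
Along the incline: F cos 29.74° − mg sin 29.74° − μN = ma, so 29.258 − 19.844 − 7.203 = 4 a, giving a = 0.5527 m/s².

0.55 m/s²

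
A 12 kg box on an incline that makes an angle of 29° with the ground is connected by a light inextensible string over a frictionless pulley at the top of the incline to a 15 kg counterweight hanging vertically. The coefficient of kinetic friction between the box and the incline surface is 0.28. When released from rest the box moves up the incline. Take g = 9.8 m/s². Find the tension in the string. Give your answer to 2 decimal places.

For the box on the incline: the weight component along the slope is m₁g sin 29° = 12 × 9.8 × 0.4848 = 57.012 N and the normal force is N = m₁g cos 29° = 102.855 N.
Kinetic friction opposes the box's motion up the incline: f = μN = 0.28 × 102.855 = 28.799 N acting down the slope.
Newton's second law for the box (up-slope positive): T − 57.012 − 28.799 = 12 a. For the hanging counterweight (downward positive): 15 × 9.8 − T = 15 a.
Adding the two equations eliminates T: 61.189 = 27 a, so a = 2.2663 m/s².
Then from the hanging counterweight's equation, T = 15 × (9.8 − 2.2663) = 113.006 N.

113.01 N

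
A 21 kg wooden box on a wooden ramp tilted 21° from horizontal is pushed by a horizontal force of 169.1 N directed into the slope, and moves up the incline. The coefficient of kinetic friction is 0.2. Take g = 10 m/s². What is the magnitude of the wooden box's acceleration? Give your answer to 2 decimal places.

1.49 m/s²

The horizontal push has components F cos 21° = 169.1 × 0.9336 = 157.872 N up the incline and F sin 21° = 169.1 × 0.3584 = 60.605 N pressing into the surface.
The normal force is therefore N = mg cos 21° + F sin 21° = 196.056 + 60.605 = 256.661 N, and kinetic friction down the slope is μN = 0.2 × 256.661 = 51.332 N.
Along the incline: F cos 21° − mg sin 21° − μN = ma, so 157.872 − 75.264 − 51.332 = 21 a, giving a = 1.4893 m/s².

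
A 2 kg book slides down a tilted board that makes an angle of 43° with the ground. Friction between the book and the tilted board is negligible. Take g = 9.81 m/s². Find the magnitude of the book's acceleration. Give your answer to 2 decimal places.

6.69 m/s²

Resolving the weight along the incline: the component pulling the book down the slope is mg sin 43° = 2 × 9.81 × 0.6820 = 13.381 N, and the normal force is N = mg cos 43° = 2 × 9.81 × 0.7314 = 14.350 N.
With no friction the net force along the incline is 13.381 N, so a = g sin 43° = 13.381 / 2 = 6.6905 m/s².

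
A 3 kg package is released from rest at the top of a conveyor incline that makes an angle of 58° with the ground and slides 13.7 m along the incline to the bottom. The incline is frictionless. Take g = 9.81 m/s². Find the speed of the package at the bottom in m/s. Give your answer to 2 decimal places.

15.10 m/s

The weight component along the incline is mg sin 58° = 24.958 N and the normal force is N = mg cos 58° = 15.596 N.
With no friction, a = g sin 58° = 8.3194 m/s².
Starting from rest over a distance of 13.7 m, v² = 2aL = 2 × 8.3194 × 13.7 = 227.9516, so v = 15.0981 m/s.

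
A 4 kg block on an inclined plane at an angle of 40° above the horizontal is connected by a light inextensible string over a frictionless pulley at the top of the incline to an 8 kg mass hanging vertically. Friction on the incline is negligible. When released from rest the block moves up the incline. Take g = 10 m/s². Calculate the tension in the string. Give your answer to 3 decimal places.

For the block on the incline: the weight component along the slope is m₁g sin 40° = 4 × 10 × 0.6428 = 25.712 N and the normal force is N = m₁g cos 40° = 30.642 N.
Newton's second law for the block (up-slope positive): T − 25.712 = 4 a. For the hanging mass (downward positive): 8 × 10 − T = 8 a.
Adding the two equations eliminates T: 54.288 = 12 a, so a = 4.5240 m/s².
Then from the hanging mass's equation, T = 8 × (10 − 4.5240) = 43.808 N.

43.808 N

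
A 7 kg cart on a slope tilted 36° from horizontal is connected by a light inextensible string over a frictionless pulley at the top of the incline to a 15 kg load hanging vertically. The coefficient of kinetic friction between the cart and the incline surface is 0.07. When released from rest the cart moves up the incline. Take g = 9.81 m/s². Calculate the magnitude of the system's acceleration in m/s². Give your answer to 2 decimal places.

4.68 m/s²

For the cart on the incline: the weight component along the slope is m₁g sin 36° = 7 × 9.81 × 0.5878 = 40.364 N and the normal force is N = m₁g cos 36° = 55.555 N.
Kinetic friction opposes the cart's motion up the incline: f = μN = 0.07 × 55.555 = 3.889 N acting down the slope.
Newton's second law for the cart (up-slope positive): T − 40.364 − 3.889 = 7 a. For the hanging load (downward positive): 15 × 9.81 − T = 15 a.
Adding the two equations eliminates T: 102.897 = 22 a, so a = 4.6771 m/s².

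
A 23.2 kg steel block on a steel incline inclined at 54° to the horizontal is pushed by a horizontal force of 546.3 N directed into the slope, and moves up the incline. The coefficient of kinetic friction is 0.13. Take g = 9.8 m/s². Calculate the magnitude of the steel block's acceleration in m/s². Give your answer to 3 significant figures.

The horizontal push has components F cos 54° = 546.3 × 0.5878 = 321.115 N up the incline and F sin 54° = 546.3 × 0.8090 = 441.957 N pressing into the surface.
The normal force is therefore N = mg cos 54° + F sin 54° = 133.642 + 441.957 = 575.599 N, and kinetic friction down the slope is μN = 0.13 × 575.599 = 74.828 N.
Along the incline: F cos 54° − mg sin 54° − μN = ma, so 321.115 − 183.934 − 74.828 = 23.2 a, giving a = 2.6876 m/s².

2.69 m/s²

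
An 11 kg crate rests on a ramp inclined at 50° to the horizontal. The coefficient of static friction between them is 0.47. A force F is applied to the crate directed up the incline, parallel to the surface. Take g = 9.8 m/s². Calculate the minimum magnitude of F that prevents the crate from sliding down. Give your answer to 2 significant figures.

50 N

The normal force is N = mg cos 50° = 69.293 N. With F at its minimum the crate is on the verge of sliding down, so static friction is at its maximum μ_s N = 0.47 × 69.293 = 32.568 N and acts up the slope.
Equilibrium along the incline: F + μ_s N = mg sin 50°, so F = 82.580 − 32.568 = 50.012 N.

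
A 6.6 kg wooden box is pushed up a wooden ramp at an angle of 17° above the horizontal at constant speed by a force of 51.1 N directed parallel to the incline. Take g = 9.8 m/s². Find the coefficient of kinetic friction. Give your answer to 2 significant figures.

0.52

At constant speed ΣF = 0 along the incline. The applied 51.1 N acts up the slope; the weight component mg sin 17° = 18.911 N and kinetic friction μN both act down the slope.
So 51.1 = 18.911 + μ × 61.854, giving μ = (51.1 − 18.911) / 61.854 = 0.5204.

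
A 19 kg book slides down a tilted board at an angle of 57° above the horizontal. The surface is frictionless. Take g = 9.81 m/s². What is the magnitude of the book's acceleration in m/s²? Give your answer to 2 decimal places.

Resolving the weight along the incline: the component pulling the book down the slope is mg sin 57° = 19 × 9.81 × 0.8387 = 156.325 N, and the normal force is N = mg cos 57° = 19 × 9.81 × 0.5446 = 101.508 N.
With no friction the net force along the incline is 156.325 N, so a = g sin 57° = 156.325 / 19 = 8.2276 m/s².

8.23 m/s²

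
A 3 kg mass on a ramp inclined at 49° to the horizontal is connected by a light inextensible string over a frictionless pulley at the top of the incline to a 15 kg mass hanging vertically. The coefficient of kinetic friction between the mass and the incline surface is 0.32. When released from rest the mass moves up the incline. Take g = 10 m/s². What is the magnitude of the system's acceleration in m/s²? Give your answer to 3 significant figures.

For the mass on the incline: the weight component along the slope is m₁g sin 49° = 3 × 10 × 0.7547 = 22.641 N and the normal force is N = m₁g cos 49° = 19.682 N.
Kinetic friction opposes the mass's motion up the incline: f = μN = 0.32 × 19.682 = 6.298 N acting down the slope.
Newton's second law for the mass (up-slope positive): T − 22.641 − 6.298 = 3 a. For the hanging mass (downward positive): 15 × 10 − T = 15 a.
Adding the two equations eliminates T: 121.061 = 18 a, so a = 6.7256 m/s².

6.73 m/s²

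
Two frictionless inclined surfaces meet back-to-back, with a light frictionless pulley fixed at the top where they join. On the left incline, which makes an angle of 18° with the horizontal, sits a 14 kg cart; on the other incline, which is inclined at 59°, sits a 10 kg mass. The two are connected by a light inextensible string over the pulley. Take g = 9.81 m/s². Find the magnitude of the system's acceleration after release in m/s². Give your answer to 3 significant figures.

Resolve each weight along its own incline: the 14 kg mass has component 14 × 9.81 × sin 18° = 42.440 N down its slope, and the 10 kg mass has 10 × 9.81 × sin 59° = 84.088 N down its slope.
The 10 kg side's 84.088 N exceeds the other side's 42.440 N, so that mass slides down and the 14 kg mass slides up. Taking that direction as positive, Newton's second law for the whole system gives 84.088 − 42.440 = (14 + 10) a, so a = 41.648 / 24 = 1.7353 m/s².

1.74 m/s²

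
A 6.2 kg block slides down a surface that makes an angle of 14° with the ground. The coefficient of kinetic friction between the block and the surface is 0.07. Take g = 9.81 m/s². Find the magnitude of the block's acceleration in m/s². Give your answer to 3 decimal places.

1.707 m/s²

Resolving the weight along the incline: the component pulling the block down the slope is mg sin 14° = 6.2 × 9.81 × 0.2419 = 14.713 N, and the normal force is N = mg cos 14° = 6.2 × 9.81 × 0.9703 = 59.016 N.
Kinetic friction acts up the slope with magnitude f = μN = 0.07 × 59.016 = 4.131 N.
Net force along the incline is 14.713 − 4.131 = 10.582 N, so a = 10.582 / 6.2 = 1.7068 m/s².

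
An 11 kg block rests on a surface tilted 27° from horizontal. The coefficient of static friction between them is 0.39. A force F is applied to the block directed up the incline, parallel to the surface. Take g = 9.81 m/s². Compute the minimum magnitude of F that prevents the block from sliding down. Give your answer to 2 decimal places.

11.49 N

The normal force is N = mg cos 27° = 96.149 N. With F at its minimum the block is on the verge of sliding down, so static friction is at its maximum μ_s N = 0.39 × 96.149 = 37.498 N and acts up the slope.
Equilibrium along the incline: F + μ_s N = mg sin 27°, so F = 48.990 − 37.498 = 11.492 N.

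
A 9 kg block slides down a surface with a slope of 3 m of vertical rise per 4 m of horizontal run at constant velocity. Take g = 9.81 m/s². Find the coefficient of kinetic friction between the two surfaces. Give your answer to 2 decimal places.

At constant velocity the net force along the incline is zero: mg sin 36.87° = μ mg cos 36.87°.
So μ = tan 36.87° = 0.6000 / 0.8000 = 0.7500.

0.75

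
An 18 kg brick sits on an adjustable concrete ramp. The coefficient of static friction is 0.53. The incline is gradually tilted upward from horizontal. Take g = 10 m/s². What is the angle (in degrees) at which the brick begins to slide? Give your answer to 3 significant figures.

At the threshold of sliding, static friction is at its maximum μ_s N and exactly balances the weight component along the incline: mg sin θ = μ_s mg cos θ.
Hence tan θ = μ_s = 0.53, so θ = arctan(0.53) = 27.9236°.

27.9°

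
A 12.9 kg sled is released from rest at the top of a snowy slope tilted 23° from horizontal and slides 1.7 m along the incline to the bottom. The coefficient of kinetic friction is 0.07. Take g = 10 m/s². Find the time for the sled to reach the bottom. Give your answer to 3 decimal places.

1.021 s

The weight component along the incline is mg sin 23° = 50.404 N and the normal force is N = mg cos 23° = 118.745 N.
Friction up the slope is f = μN = 0.07 × 118.745 = 8.312 N, so the net downslope force is 50.404 − 8.312 = 42.092 N and a = 42.092 / 12.9 = 3.2629 m/s².
Starting from rest, L = ½at², so t = √(2L/a) = √(2 × 1.7 / 3.2629) = 1.0208 s.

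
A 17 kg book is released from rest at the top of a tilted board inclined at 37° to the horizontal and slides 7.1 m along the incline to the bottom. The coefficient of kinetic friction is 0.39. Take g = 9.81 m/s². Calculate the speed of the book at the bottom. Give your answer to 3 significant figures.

The weight component along the incline is mg sin 37° = 100.365 N and the normal force is N = mg cos 37° = 133.188 N.
Friction up the slope is f = μN = 0.39 × 133.188 = 51.943 N, so the net downslope force is 100.365 − 51.943 = 48.422 N and a = 48.422 / 17 = 2.8484 m/s².
Starting from rest over a distance of 7.1 m, v² = 2aL = 2 × 2.8484 × 7.1 = 40.4473, so v = 6.3598 m/s.

6.36 m/s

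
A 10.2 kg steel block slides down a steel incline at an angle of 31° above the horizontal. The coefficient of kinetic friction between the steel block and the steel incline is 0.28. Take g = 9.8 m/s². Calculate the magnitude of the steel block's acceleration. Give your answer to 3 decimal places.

2.695 m/s²

Resolving the weight along the incline: the component pulling the steel block down the slope is mg sin 31° = 10.2 × 9.8 × 0.5150 = 51.479 N, and the normal force is N = mg cos 31° = 10.2 × 9.8 × 0.8572 = 85.686 N.
Kinetic friction acts up the slope with magnitude f = μN = 0.28 × 85.686 = 23.992 N.
Net force along the incline is 51.479 − 23.992 = 27.487 N, so a = 27.487 / 10.2 = 2.6948 m/s².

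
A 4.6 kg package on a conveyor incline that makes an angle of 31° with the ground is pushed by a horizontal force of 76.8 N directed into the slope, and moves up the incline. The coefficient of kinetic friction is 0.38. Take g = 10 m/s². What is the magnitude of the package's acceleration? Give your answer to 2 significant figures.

The horizontal push has components F cos 31° = 76.8 × 0.8572 = 65.833 N up the incline and F sin 31° = 76.8 × 0.5150 = 39.552 N pressing into the surface.
The normal force is therefore N = mg cos 31° + F sin 31° = 39.431 + 39.552 = 78.983 N, and kinetic friction down the slope is μN = 0.38 × 78.983 = 30.014 N.
Along the incline: F cos 31° − mg sin 31° − μN = ma, so 65.833 − 23.690 − 30.014 = 4.6 a, giving a = 2.6367 m/s².

2.6 m/s²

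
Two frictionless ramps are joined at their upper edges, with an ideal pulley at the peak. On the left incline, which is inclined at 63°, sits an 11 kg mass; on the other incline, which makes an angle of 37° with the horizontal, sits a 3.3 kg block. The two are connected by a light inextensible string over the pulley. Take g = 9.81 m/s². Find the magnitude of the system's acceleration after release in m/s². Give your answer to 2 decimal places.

5.36 m/s²

Resolve each weight along its own incline: the 11 kg mass has component 11 × 9.81 × sin 63° = 96.149 N down its slope, and the 3.3 kg mass has 3.3 × 9.81 × sin 37° = 19.483 N down its slope.
The 11 kg side's 96.149 N exceeds the other side's 19.483 N, so that mass slides down and the 3.3 kg mass slides up. Taking that direction as positive, Newton's second law for the whole system gives 96.149 − 19.483 = (11 + 3.3) a, so a = 76.666 / 14.3 = 5.3613 m/s².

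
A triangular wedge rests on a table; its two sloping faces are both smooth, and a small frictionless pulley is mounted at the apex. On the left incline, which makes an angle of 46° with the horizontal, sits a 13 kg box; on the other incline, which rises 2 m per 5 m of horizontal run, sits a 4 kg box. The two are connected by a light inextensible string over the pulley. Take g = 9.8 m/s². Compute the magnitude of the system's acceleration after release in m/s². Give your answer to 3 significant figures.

4.53 m/s²

Resolve each weight along its own incline: the 13 kg mass has component 13 × 9.8 × sin 46° = 91.644 N down its slope, and the 4 kg mass has 4 × 9.8 × sin 21.80° = 14.559 N down its slope.
The 13 kg side's 91.644 N exceeds the other side's 14.559 N, so that mass slides down and the 4 kg mass slides up. Taking that direction as positive, Newton's second law for the whole system gives 91.644 − 14.559 = (13 + 4) a, so a = 77.085 / 17 = 4.5344 m/s².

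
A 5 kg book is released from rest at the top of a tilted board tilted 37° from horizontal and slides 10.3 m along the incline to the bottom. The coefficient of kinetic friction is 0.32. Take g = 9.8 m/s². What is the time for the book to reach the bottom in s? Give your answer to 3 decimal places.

2.464 s

The weight component along the incline is mg sin 37° = 29.489 N and the normal force is N = mg cos 37° = 39.133 N.
Friction up the slope is f = μN = 0.32 × 39.133 = 12.523 N, so the net downslope force is 29.489 − 12.523 = 16.966 N and a = 16.966 / 5 = 3.3932 m/s².
Starting from rest, L = ½at², so t = √(2L/a) = √(2 × 10.3 / 3.3932) = 2.4639 s.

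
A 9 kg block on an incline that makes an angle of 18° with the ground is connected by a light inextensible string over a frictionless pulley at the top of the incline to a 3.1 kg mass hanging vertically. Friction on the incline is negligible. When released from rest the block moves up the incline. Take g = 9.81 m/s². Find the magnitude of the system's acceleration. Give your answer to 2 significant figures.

For the block on the incline: the weight component along the slope is m₁g sin 18° = 9 × 9.81 × 0.3090 = 27.282 N and the normal force is N = m₁g cos 18° = 83.969 N.
Newton's second law for the block (up-slope positive): T − 27.282 = 9 a. For the hanging mass (downward positive): 3.1 × 9.81 − T = 3.1 a.
Adding the two equations eliminates T: 3.129 = 12.1 a, so a = 0.2586 m/s².

0.26 m/s²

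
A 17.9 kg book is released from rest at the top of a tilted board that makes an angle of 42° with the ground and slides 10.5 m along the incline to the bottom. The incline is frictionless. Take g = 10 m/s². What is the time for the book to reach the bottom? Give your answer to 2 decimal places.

1.77 s

The weight component along the incline is mg sin 42° = 119.774 N and the normal force is N = mg cos 42° = 133.023 N.
With no friction, a = g sin 42° = 6.6913 m/s².
Starting from rest, L = ½at², so t = √(2L/a) = √(2 × 10.5 / 6.6913) = 1.7716 s.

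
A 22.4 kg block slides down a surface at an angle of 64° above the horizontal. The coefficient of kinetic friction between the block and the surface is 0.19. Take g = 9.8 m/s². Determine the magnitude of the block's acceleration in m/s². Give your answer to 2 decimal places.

7.99 m/s²

Resolving the weight along the incline: the component pulling the block down the slope is mg sin 64° = 22.4 × 9.8 × 0.8988 = 197.305 N, and the normal force is N = mg cos 64° = 22.4 × 9.8 × 0.4384 = 96.238 N.
Kinetic friction acts up the slope with magnitude f = μN = 0.19 × 96.238 = 18.285 N.
Net force along the incline is 197.305 − 18.285 = 179.020 N, so a = 179.020 / 22.4 = 7.9920 m/s².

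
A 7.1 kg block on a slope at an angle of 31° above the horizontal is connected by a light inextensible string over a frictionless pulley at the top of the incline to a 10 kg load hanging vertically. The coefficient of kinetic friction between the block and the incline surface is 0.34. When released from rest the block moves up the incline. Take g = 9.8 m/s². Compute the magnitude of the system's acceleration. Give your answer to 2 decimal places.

2.45 m/s²

For the block on the incline: the weight component along the slope is m₁g sin 31° = 7.1 × 9.8 × 0.5150 = 35.834 N and the normal force is N = m₁g cos 31° = 59.642 N.
Kinetic friction opposes the block's motion up the incline: f = μN = 0.34 × 59.642 = 20.278 N acting down the slope.
Newton's second law for the block (up-slope positive): T − 35.834 − 20.278 = 7.1 a. For the hanging load (downward positive): 10 × 9.8 − T = 10 a.
Adding the two equations eliminates T: 41.888 = 17.1 a, so a = 2.4496 m/s².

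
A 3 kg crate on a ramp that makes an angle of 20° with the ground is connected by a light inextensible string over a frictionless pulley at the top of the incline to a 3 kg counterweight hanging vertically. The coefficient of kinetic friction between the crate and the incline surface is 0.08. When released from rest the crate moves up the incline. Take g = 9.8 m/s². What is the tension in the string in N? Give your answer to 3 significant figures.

For the crate on the incline: the weight component along the slope is m₁g sin 20° = 3 × 9.8 × 0.3420 = 10.055 N and the normal force is N = m₁g cos 20° = 27.627 N.
Kinetic friction opposes the crate's motion up the incline: f = μN = 0.08 × 27.627 = 2.210 N acting down the slope.
Newton's second law for the crate (up-slope positive): T − 10.055 − 2.210 = 3 a. For the hanging counterweight (downward positive): 3 × 9.8 − T = 3 a.
Adding the two equations eliminates T: 17.135 = 6 a, so a = 2.8558 m/s².
Then from the hanging counterweight's equation, T = 3 × (9.8 − 2.8558) = 20.833 N.

20.8 N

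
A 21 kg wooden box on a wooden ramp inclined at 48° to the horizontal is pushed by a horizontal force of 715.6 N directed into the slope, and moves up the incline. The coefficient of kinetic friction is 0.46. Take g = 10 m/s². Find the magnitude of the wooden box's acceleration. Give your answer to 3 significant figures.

The horizontal push has components F cos 48° = 715.6 × 0.6691 = 478.808 N up the incline and F sin 48° = 715.6 × 0.7431 = 531.762 N pressing into the surface.
The normal force is therefore N = mg cos 48° + F sin 48° = 140.511 + 531.762 = 672.273 N, and kinetic friction down the slope is μN = 0.46 × 672.273 = 309.246 N.
Along the incline: F cos 48° − mg sin 48° − μN = ma, so 478.808 − 156.051 − 309.246 = 21 a, giving a = 0.6434 m/s².

0.643 m/s²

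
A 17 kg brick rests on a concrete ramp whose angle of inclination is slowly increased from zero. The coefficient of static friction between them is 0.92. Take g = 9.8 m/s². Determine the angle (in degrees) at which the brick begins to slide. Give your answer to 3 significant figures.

At the threshold of sliding, static friction is at its maximum μ_s N and exactly balances the weight component along the incline: mg sin θ = μ_s mg cos θ.
Hence tan θ = μ_s = 0.92, so θ = arctan(0.92) = 42.6141°.

42.6°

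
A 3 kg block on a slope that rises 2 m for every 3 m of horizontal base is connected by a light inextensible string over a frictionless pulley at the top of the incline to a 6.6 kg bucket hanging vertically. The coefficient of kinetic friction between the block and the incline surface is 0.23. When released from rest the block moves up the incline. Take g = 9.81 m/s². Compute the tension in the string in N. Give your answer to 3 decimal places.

For the block on the incline: the weight component along the slope is m₁g sin 33.69° = 3 × 9.81 × 0.5547 = 16.325 N and the normal force is N = m₁g cos 33.69° = 24.487 N.
Kinetic friction opposes the block's motion up the incline: f = μN = 0.23 × 24.487 = 5.632 N acting down the slope.
Newton's second law for the block (up-slope positive): T − 16.325 − 5.632 = 3 a. For the hanging bucket (downward positive): 6.6 × 9.81 − T = 6.6 a.
Adding the two equations eliminates T: 42.789 = 9.6 a, so a = 4.4572 m/s².
Then from the hanging bucket's equation, T = 6.6 × (9.81 − 4.4572) = 35.328 N.

35.328 N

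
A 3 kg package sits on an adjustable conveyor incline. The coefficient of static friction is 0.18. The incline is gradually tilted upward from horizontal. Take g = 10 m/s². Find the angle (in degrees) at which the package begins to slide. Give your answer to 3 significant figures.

10.2°

At the threshold of sliding, static friction is at its maximum μ_s N and exactly balances the weight component along the incline: mg sin θ = μ_s mg cos θ.
Hence tan θ = μ_s = 0.18, so θ = arctan(0.18) = 10.2040°.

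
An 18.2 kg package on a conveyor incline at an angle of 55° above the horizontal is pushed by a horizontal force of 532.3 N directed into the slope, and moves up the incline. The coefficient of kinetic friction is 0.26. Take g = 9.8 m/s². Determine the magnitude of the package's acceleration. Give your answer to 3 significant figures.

1.06 m/s²

The horizontal push has components F cos 55° = 532.3 × 0.5736 = 305.327 N up the incline and F sin 55° = 532.3 × 0.8192 = 436.060 N pressing into the surface.
The normal force is therefore N = mg cos 55° + F sin 55° = 102.307 + 436.060 = 538.367 N, and kinetic friction down the slope is μN = 0.26 × 538.367 = 139.975 N.
Along the incline: F cos 55° − mg sin 55° − μN = ma, so 305.327 − 146.113 − 139.975 = 18.2 a, giving a = 1.0571 m/s².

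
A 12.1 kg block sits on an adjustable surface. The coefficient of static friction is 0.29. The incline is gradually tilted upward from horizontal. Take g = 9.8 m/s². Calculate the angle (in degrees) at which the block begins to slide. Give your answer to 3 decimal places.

At the threshold of sliding, static friction is at its maximum μ_s N and exactly balances the weight component along the incline: mg sin θ = μ_s mg cos θ.
Hence tan θ = μ_s = 0.29, so θ = arctan(0.29) = 16.1722°.

16.172°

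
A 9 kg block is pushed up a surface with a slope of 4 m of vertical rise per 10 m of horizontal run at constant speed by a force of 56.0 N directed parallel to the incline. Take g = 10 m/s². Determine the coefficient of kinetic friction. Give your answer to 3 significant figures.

At constant speed ΣF = 0 along the incline. The applied 56.0 N acts up the slope; the weight component mg sin 21.80° = 33.425 N and kinetic friction μN both act down the slope.
So 56.0 = 33.425 + μ × 83.563, giving μ = (56.0 − 33.425) / 83.563 = 0.2702.

0.270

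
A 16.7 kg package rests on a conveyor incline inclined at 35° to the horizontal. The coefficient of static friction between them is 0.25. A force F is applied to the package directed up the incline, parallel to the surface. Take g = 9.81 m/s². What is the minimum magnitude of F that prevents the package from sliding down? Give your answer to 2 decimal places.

60.42 N

The normal force is N = mg cos 35° = 134.199 N. With F at its minimum the package is on the verge of sliding down, so static friction is at its maximum μ_s N = 0.25 × 134.199 = 33.550 N and acts up the slope.
Equilibrium along the incline: F + μ_s N = mg sin 35°, so F = 93.967 − 33.550 = 60.417 N.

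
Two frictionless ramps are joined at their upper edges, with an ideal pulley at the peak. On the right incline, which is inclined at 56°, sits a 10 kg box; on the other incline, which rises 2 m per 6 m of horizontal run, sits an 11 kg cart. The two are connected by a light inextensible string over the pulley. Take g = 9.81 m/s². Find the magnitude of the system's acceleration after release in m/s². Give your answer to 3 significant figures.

Resolve each weight along its own incline: the 10 kg mass has component 10 × 9.81 × sin 56° = 81.329 N down its slope, and the 11 kg mass has 11 × 9.81 × sin 18.43° = 34.124 N down its slope.
The 10 kg side's 81.329 N exceeds the other side's 34.124 N, so that mass slides down and the 11 kg mass slides up. Taking that direction as positive, Newton's second law for the whole system gives 81.329 − 34.124 = (10 + 11) a, so a = 47.205 / 21 = 2.2479 m/s².

2.25 m/s²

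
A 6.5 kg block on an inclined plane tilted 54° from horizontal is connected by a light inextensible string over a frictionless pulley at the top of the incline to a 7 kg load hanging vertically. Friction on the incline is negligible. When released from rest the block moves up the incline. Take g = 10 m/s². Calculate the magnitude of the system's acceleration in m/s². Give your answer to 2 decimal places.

1.29 m/s²

For the block on the incline: the weight component along the slope is m₁g sin 54° = 6.5 × 10 × 0.8090 = 52.585 N and the normal force is N = m₁g cos 54° = 38.206 N.
Newton's second law for the block (up-slope positive): T − 52.585 = 6.5 a. For the hanging load (downward positive): 7 × 10 − T = 7 a.
Adding the two equations eliminates T: 17.415 = 13.5 a, so a = 1.2900 m/s².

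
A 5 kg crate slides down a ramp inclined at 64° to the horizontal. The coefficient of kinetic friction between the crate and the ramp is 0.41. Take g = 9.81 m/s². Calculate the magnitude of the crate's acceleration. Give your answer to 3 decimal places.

7.054 m/s²

Resolving the weight along the incline: the component pulling the crate down the slope is mg sin 64° = 5 × 9.81 × 0.8988 = 44.086 N, and the normal force is N = mg cos 64° = 5 × 9.81 × 0.4384 = 21.504 N.
Kinetic friction acts up the slope with magnitude f = μN = 0.41 × 21.504 = 8.817 N.
Net force along the incline is 44.086 − 8.817 = 35.269 N, so a = 35.269 / 5 = 7.0538 m/s².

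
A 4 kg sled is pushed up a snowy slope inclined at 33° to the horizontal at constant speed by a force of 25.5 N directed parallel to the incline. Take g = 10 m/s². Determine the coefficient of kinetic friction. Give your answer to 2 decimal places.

0.11

At constant speed ΣF = 0 along the incline. The applied 25.5 N acts up the slope; the weight component mg sin 33° = 21.786 N and kinetic friction μN both act down the slope.
So 25.5 = 21.786 + μ × 33.547, giving μ = (25.5 − 21.786) / 33.547 = 0.1107.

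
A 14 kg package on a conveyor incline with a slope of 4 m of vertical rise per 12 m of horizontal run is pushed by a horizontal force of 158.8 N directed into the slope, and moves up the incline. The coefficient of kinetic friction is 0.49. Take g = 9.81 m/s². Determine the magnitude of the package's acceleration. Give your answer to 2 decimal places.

1.34 m/s²

The horizontal push has components F cos 18.43° = 158.8 × 0.9487 = 150.654 N up the incline and F sin 18.43° = 158.8 × 0.3162 = 50.213 N pressing into the surface.
The normal force is therefore N = mg cos 18.43° + F sin 18.43° = 130.294 + 50.213 = 180.507 N, and kinetic friction down the slope is μN = 0.49 × 180.507 = 88.448 N.
Along the incline: F cos 18.43° − mg sin 18.43° − μN = ma, so 150.654 − 43.427 − 88.448 = 14 a, giving a = 1.3414 m/s².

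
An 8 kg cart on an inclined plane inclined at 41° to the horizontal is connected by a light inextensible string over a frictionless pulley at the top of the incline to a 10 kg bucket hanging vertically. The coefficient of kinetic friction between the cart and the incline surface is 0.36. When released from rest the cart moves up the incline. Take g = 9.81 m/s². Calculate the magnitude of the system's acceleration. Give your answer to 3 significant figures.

1.40 m/s²

For the cart on the incline: the weight component along the slope is m₁g sin 41° = 8 × 9.81 × 0.6561 = 51.491 N and the normal force is N = m₁g cos 41° = 59.230 N.
Kinetic friction opposes the cart's motion up the incline: f = μN = 0.36 × 59.230 = 21.323 N acting down the slope.
Newton's second law for the cart (up-slope positive): T − 51.491 − 21.323 = 8 a. For the hanging bucket (downward positive): 10 × 9.81 − T = 10 a.
Adding the two equations eliminates T: 25.286 = 18 a, so a = 1.4048 m/s².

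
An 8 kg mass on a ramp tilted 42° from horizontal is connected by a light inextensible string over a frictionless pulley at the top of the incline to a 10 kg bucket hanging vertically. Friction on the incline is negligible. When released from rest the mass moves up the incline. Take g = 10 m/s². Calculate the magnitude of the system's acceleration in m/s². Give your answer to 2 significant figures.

2.6 m/s²

For the mass on the incline: the weight component along the slope is m₁g sin 42° = 8 × 10 × 0.6691 = 53.528 N and the normal force is N = m₁g cos 42° = 59.452 N.
Newton's second law for the mass (up-slope positive): T − 53.528 = 8 a. For the hanging bucket (downward positive): 10 × 10 − T = 10 a.
Adding the two equations eliminates T: 46.472 = 18 a, so a = 2.5818 m/s².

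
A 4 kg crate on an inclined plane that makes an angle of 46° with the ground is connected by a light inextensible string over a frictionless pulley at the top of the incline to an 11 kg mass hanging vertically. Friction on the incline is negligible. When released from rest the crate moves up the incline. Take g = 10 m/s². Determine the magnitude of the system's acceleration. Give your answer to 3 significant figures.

For the crate on the incline: the weight component along the slope is m₁g sin 46° = 4 × 10 × 0.7193 = 28.772 N and the normal force is N = m₁g cos 46° = 27.786 N.
Newton's second law for the crate (up-slope positive): T − 28.772 = 4 a. For the hanging mass (downward positive): 11 × 10 − T = 11 a.
Adding the two equations eliminates T: 81.228 = 15 a, so a = 5.4152 m/s².

5.42 m/s²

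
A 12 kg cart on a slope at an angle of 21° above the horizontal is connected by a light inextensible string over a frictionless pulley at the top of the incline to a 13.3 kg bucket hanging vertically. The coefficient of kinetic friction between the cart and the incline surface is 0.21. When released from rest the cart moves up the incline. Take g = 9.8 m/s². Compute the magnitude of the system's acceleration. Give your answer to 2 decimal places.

2.57 m/s²

For the cart on the incline: the weight component along the slope is m₁g sin 21° = 12 × 9.8 × 0.3584 = 42.148 N and the normal force is N = m₁g cos 21° = 109.789 N.
Kinetic friction opposes the cart's motion up the incline: f = μN = 0.21 × 109.789 = 23.056 N acting down the slope.
Newton's second law for the cart (up-slope positive): T − 42.148 − 23.056 = 12 a. For the hanging bucket (downward positive): 13.3 × 9.8 − T = 13.3 a.
Adding the two equations eliminates T: 65.136 = 25.3 a, so a = 2.5745 m/s².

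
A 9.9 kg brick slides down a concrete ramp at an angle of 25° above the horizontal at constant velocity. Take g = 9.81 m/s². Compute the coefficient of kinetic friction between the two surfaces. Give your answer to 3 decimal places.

0.466

At constant velocity the net force along the incline is zero: mg sin 25° = μ mg cos 25°.
So μ = tan 25° = 0.4226 / 0.9063 = 0.4663.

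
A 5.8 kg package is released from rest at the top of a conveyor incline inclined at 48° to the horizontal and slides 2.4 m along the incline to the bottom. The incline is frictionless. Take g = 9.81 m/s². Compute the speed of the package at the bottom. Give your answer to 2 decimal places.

The weight component along the incline is mg sin 48° = 42.283 N and the normal force is N = mg cos 48° = 38.072 N.
With no friction, a = g sin 48° = 7.2903 m/s².
Starting from rest over a distance of 2.4 m, v² = 2aL = 2 × 7.2903 × 2.4 = 34.9934, so v = 5.9155 m/s.

5.92 m/s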